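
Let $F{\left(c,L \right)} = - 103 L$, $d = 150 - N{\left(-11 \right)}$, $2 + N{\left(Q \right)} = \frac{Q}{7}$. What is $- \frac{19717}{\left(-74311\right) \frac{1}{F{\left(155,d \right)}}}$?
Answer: $- \frac{2183164825}{520177} \approx -4197.0$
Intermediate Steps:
$N{\left(Q \right)} = -2 + \frac{Q}{7}$
$d = \frac{1075}{7}$ ($d = 150 - \left(-2 + \frac{1}{7} \left(-11\right)\right) = 150 - \left(-2 - \frac{11}{7}\right) = 150 - - \frac{25}{7} = 150 + \frac{25}{7} = \frac{1075}{7} \approx 153.57$)
$- \frac{19717}{\left(-74311\right) \frac{1}{F{\left(155,d \right)}}} = - \frac{19717}{\left(-74311\right) \frac{1}{\left(-103\right) \frac{1075}{7}}} = - \frac{19717}{\left(-74311\right) \frac{1}{- \frac{110725}{7}}} = - \frac{19717}{\left(-74311\right) \left(- \frac{7}{110725}\right)} = - \frac{19717}{\frac{520177}{110725}} = \left(-19717\right) \frac{110725}{520177} = - \frac{2183164825}{520177}$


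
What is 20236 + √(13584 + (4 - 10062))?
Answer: 20236 + √3526 ≈ 20295.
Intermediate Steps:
20236 + √(13584 + (4 - 10062)) = 20236 + √(13584 - 10058) = 20236 + √3526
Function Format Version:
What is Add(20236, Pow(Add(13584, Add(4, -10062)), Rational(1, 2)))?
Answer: Add(20236, Pow(3526, Rational(1, 2))) ≈ 20295.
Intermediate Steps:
Add(20236, Pow(Add(13584, Add(4, -10062)), Rational(1, 2))) = Add(20236, Pow(Add(13584, -10058), Rational(1, 2))) = Add(20236, Pow(3526, Rational(1, 2)))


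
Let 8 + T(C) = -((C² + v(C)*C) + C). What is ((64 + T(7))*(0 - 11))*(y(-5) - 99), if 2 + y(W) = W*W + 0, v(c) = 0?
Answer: 0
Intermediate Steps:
y(W) = -2 + W² (y(W) = -2 + (W*W + 0) = -2 + (W² + 0) = -2 + W²)
T(C) = -8 - C - C² (T(C) = -8 - ((C² + 0*C) + C) = -8 - ((C² + 0) + C) = -8 - (C² + C) = -8 - (C + C²) = -8 + (-C - C²) = -8 - C - C²)
((64 + T(7))*(0 - 11))*(y(-5) - 99) = ((64 + (-8 - 1*7 - 1*7²))*(0 - 11))*((-2 + (-5)²) - 99) = ((64 + (-8 - 7 - 1*49))*(-11))*((-2 + 25) - 99) = ((64 + (-8 - 7 - 49))*(-11))*(23 - 99) = ((64 - 64)*(-11))*(-76) = (0*(-11))*(-76) = 0*(-76) = 0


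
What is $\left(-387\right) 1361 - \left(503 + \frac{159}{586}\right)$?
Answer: $- \frac{308945219}{586} \approx -5.2721 \cdot 10^{5}$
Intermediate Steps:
$\left(-387\right) 1361 - \left(503 + \frac{159}{586}\right) = -526707 - \left(503 + 159 \cdot \frac{1}{586}\right) = -526707 - \frac{294917}{586} = - \frac{308945219}{586}$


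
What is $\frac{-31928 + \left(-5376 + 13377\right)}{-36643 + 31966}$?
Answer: $\frac{23927}{4677} \approx 5.1159$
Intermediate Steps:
$\frac{-31928 + \left(-5376 + 13377\right)}{-36643 + 31966} = \frac{-31928 + 8001}{-4677} = \left(-23927\right) \left(- \frac{1}{4677}\right) = \frac{23927}{4677}$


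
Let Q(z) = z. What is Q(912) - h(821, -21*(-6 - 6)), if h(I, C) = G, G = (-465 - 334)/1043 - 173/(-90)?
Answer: 85500911/93870 ≈ 910.84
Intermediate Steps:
G = 108529/93870 (G = -799*1/1043 - 173*(-1/90) = -799/1043 + 173/90 = 108529/93870 ≈ 1.1562)
h(I, C) = 108529/93870
Q(912) - h(821, -21*(-6 - 6)) = 912 - 1*108529/93870 = 912 - 108529/93870 = 85500911/93870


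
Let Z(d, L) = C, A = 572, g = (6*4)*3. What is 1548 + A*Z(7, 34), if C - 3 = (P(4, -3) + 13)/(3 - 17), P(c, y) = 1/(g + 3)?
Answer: 1434464/525 ≈ 2732.3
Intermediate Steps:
g = 72 (g = 24*3 = 72)
P(c, y) = 1/75 (P(c, y) = 1/(72 + 3) = 1/75)
C = 1087/525 (C = 3 + (1/75 + 13)/(3 - 17) = 3 + (976/75)/(-14) = 3 + (976/75)*(-1/14) = 3 - 488/525 = 1087/525 ≈ 2.0705)
Z(d, L) = 1087/525
1548 + A*Z(7, 34) = 1548 + 572*(1087/525) = 1548 + 621764/525 = 1434464/525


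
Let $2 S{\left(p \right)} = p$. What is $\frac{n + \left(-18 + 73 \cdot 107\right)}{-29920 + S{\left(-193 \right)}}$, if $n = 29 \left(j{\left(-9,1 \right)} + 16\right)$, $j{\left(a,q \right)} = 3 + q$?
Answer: $- \frac{5582}{20011} \approx -0.27895$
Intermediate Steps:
$S{\left(p \right)} = \frac{p}{2}$
$n = 580$ ($n = 29 \left(\left(3 + 1\right) + 16\right) = 29 \left(4 + 16\right) = 29 \cdot 20 = 580$)
$\frac{n + \left(-18 + 73 \cdot 107\right)}{-29920 + S{\left(-193 \right)}} = \frac{580 + \left(-18 + 73 \cdot 107\right)}{-29920 + \frac{1}{2} \left(-193\right)} = \frac{580 + \left(-18 + 7811\right)}{-29920 - \frac{193}{2}} = \frac{580 + 7793}{- \frac{60033}{2}} = 8373 \left(- \frac{2}{60033}\right) = - \frac{5582}{20011}$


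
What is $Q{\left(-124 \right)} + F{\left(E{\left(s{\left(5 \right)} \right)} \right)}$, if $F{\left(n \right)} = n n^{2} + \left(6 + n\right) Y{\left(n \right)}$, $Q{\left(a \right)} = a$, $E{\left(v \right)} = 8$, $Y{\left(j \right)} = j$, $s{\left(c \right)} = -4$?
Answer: $500$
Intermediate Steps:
$F{\left(n \right)} = n^{3} + n \left(6 + n\right)$ ($F{\left(n \right)} = n n^{2} + \left(6 + n\right) n = n^{3} + n \left(6 + n\right)$)
$Q{\left(-124 \right)} + F{\left(E{\left(s{\left(5 \right)} \right)} \right)} = -124 + 8 \left(6 + 8 + 8^{2}\right) = -124 + 8 \left(6 + 8 + 64\right) = -124 + 8 \cdot 78 = -124 + 624 = 500$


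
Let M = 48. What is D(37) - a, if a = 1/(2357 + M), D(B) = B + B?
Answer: 177969/2405 ≈ 74.000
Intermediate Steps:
D(B) = 2*B
a = 1/2405 (a = 1/(2357 + 48) = 1/2405 ≈ 0.00041580)
D(37) - a = 2*37 - 1*1/2405 = 74 - 1/2405 = 177969/2405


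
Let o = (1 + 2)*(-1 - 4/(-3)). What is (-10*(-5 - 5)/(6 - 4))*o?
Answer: 50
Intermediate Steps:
o = 1 (o = 3*(-1 - 4*(-⅓)) = 3*(-1 + 4/3) = 3*(⅓) = 1)
(-10*(-5 - 5)/(6 - 4))*o = -10*(-5 - 5)/(6 - 4)*1 = -(-100)/2*1 = -10*(-5)*1 = 50*1 = 50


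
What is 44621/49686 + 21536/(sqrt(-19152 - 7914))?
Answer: 44621/49686 - 10768*I*sqrt(27066)/13533 ≈ 0.89806 - 130.9*I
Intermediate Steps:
44621/49686 + 21536/(sqrt(-19152 - 7914)) = 44621*(1/49686) + 21536/(sqrt(-27066)) = 44621/49686 + 21536/((I*sqrt(27066))) = 44621/49686 + 21536*(-I*sqrt(27066)/27066) = 44621/49686 - 10768*I*sqrt(27066)/13533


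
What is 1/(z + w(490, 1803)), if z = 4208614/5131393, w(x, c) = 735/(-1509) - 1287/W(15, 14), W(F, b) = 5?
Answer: -12905453395/3317564996088 ≈ -0.0038900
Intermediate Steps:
w(x, c) = -648586/2515 (w(x, c) = 735/(-1509) - 1287/5 = 735*(-1/1509) - 1287*⅕ = -245/503 - 1287/5 = -648586/2515)
z = 4208614/5131393 (z = 4208614*(1/5131393) = 4208614/5131393 ≈ 0.82017)
1/(z + w(490, 1803)) = 1/(4208614/5131393 - 648586/2515) = 1/(-3317564996088/12905453395) = -12905453395/3317564996088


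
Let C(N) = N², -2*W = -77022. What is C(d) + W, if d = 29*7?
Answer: 79720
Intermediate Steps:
W = 38511 (W = -½*(-77022) = 38511)
d = 203
C(d) + W = 203² + 38511 = 41209 + 38511 = 79720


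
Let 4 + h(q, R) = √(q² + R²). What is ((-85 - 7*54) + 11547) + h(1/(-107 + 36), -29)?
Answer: 11080 + 41*√2522/71 ≈ 11109.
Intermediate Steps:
h(q, R) = -4 + √(R² + q²) (h(q, R) = -4 + √(q² + R²) = -4 + √(R² + q²))
((-85 - 7*54) + 11547) + h(1/(-107 + 36), -29) = ((-85 - 7*54) + 11547) + (-4 + √((-29)² + (1/(-107 + 36))²)) = ((-85 - 378) + 11547) + (-4 + √(841 + (1/(-71))²)) = (-463 + 11547) + (-4 + √(841 + (-1/71)²)) = 11084 + (-4 + √(841 + 1/5041)) = 11084 + (-4 + √(4239482/5041)) = 11084 + (-4 + 41*√2522/71) = 11080 + 41*√2522/71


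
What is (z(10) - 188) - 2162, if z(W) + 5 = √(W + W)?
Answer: -2355 + 2*√5 ≈ -2350.5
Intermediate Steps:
z(W) = -5 + √2*√W (z(W) = -5 + √(W + W) = -5 + √(2*W) = -5 + √2*√W)
(z(10) - 188) - 2162 = ((-5 + √2*√10) - 188) - 2162 = ((-5 + 2*√5) - 188) - 2162 = (-193 + 2*√5) - 2162 = -2355 + 2*√5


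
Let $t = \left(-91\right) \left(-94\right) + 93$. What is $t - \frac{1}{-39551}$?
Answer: $\frac{341997498}{39551} \approx 8647.0$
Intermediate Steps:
$t = 8647$ ($t = 8554 + 93 = 8647$)
$t - \frac{1}{-39551} = 8647 - \frac{1}{-39551} = 8647 - - \frac{1}{39551} = 8647 + \frac{1}{39551} = \frac{341997498}{39551}$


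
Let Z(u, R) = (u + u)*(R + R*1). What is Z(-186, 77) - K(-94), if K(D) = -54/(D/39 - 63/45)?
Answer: -42575514/743 ≈ -57302.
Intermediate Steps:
Z(u, R) = 4*R*u (Z(u, R) = (2*u)*(R + R) = (2*u)*(2*R) = 4*R*u)
K(D) = -54/(-7/5 + D/39) (K(D) = -54/(D*(1/39) - 63*1/45) = -54/(D/39 - 7/5) = -54/(-7/5 + D/39))
Z(-186, 77) - K(-94) = 4*77*(-186) - (-10530)/(-273 + 5*(-94)) = -57288 - (-10530)/(-273 - 470) = -57288 - (-10530)/(-743) = -57288 - (-10530)*(-1)/743 = -57288 - 1*10530/743 = -57288 - 10530/743 = -42575514/743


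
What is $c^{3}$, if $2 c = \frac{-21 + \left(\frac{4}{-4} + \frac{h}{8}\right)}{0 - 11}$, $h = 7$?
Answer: $\frac{4826809}{5451776} \approx 0.88536$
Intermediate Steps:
$c = \frac{169}{176}$ ($c = \frac{\left(-21 + \left(\frac{4}{-4} + \frac{7}{8}\right)\right) \frac{1}{0 - 11}}{2} = \frac{\left(-21 + \left(4 \left(- \frac{1}{4}\right) + 7 \cdot \frac{1}{8}\right)\right) \frac{1}{-11}}{2} = \frac{\left(-21 + \left(-1 + \frac{7}{8}\right)\right) \left(- \frac{1}{11}\right)}{2} = \frac{\left(-21 - \frac{1}{8}\right) \left(- \frac{1}{11}\right)}{2} = \frac{\left(- \frac{169}{8}\right) \left(- \frac{1}{11}\right)}{2} = \frac{1}{2} \cdot \frac{169}{88} = \frac{169}{176} \approx 0.96023$)
$c^{3} = \left(\frac{169}{176}\right)^{3} = \frac{4826809}{5451776}$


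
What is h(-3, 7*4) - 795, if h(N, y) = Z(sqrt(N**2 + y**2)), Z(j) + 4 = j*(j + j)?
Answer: 787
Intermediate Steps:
Z(j) = -4 + 2*j**2 (Z(j) = -4 + j*(j + j) = -4 + j*(2*j) = -4 + 2*j**2)
h(N, y) = -4 + 2*N**2 + 2*y**2 (h(N, y) = -4 + 2*(sqrt(N**2 + y**2))**2 = -4 + 2*(N**2 + y**2) = -4 + (2*N**2 + 2*y**2) = -4 + 2*N**2 + 2*y**2)
h(-3, 7*4) - 795 = (-4 + 2*(-3)**2 + 2*(7*4)**2) - 795 = (-4 + 2*9 + 2*28**2) - 795 = (-4 + 18 + 2*784) - 795 = (-4 + 18 + 1568) - 795 = 1582 - 795 = 787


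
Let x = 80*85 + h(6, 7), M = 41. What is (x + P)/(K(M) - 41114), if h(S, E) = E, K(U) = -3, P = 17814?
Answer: -24621/41117 ≈ -0.59880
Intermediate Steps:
x = 6807 (x = 80*85 + 7 = 6800 + 7 = 6807)
(x + P)/(K(M) - 41114) = (6807 + 17814)/(-3 - 41114) = 24621/(-41117) = 24621*(-1/41117) = -24621/41117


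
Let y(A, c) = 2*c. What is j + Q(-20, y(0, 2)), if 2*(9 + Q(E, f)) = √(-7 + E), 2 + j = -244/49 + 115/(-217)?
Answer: -25078/1519 + 3*I*√3/2 ≈ -16.51 + 2.5981*I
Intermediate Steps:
j = -11407/1519 (j = -2 + (-244/49 + 115/(-217)) = -2 + (-244*1/49 + 115*(-1/217)) = -2 + (-244/49 - 115/217) = -2 - 8369/1519 = -11407/1519 ≈ -7.5095)
Q(E, f) = -9 + √(-7 + E)/2
j + Q(-20, y(0, 2)) = -11407/1519 + (-9 + √(-7 - 20)/2) = -11407/1519 + (-9 + √(-27)/2) = -11407/1519 + (-9 + (3*I*√3)/2) = -11407/1519 + (-9 + 3*I*√3/2) = -25078/1519 + 3*I*√3/2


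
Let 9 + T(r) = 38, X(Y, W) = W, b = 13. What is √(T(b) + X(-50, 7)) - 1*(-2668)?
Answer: 2674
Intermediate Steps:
T(r) = 29 (T(r) = -9 + 38 = 29)
√(T(b) + X(-50, 7)) - 1*(-2668) = √(29 + 7) - 1*(-2668) = √36 + 2668 = 6 + 2668 = 2674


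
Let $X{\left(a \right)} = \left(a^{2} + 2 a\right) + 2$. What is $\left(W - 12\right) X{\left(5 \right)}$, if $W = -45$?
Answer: $-2109$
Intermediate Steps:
$X{\left(a \right)} = 2 + a^{2} + 2 a$
$\left(W - 12\right) X{\left(5 \right)} = \left(-45 - 12\right) \left(2 + 5^{2} + 2 \cdot 5\right) = - 57 \left(2 + 25 + 10\right) = \left(-57\right) 37 = -2109$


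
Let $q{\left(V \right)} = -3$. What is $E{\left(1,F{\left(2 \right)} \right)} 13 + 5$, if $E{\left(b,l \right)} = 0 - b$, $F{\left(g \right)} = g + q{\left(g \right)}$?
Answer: $-8$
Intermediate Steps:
$F{\left(g \right)} = -3 + g$ ($F{\left(g \right)} = g - 3 = -3 + g$)
$E{\left(b,l \right)} = - b$
$E{\left(1,F{\left(2 \right)} \right)} 13 + 5 = \left(-1\right) 1 \cdot 13 + 5 = \left(-1\right) 13 + 5 = -13 + 5 = -8$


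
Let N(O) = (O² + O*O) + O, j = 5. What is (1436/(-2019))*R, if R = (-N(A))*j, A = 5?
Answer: 394900/2019 ≈ 195.59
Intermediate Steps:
N(O) = O + 2*O² (N(O) = (O² + O²) + O = 2*O² + O = O + 2*O²)
R = -275 (R = -5*(1 + 2*5)*5 = -5*(1 + 10)*5 = -5*11*5 = -1*55*5 = -55*5 = -275)
(1436/(-2019))*R = (1436/(-2019))*(-275) = (1436*(-1/2019))*(-275) = -1436/2019*(-275) = 394900/2019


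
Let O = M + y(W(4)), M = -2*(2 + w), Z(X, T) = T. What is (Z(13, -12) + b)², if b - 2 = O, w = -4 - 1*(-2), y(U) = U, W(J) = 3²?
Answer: 1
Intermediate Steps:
W(J) = 9
w = -2 (w = -4 + 2 = -2)
M = 0 (M = -2*(2 - 2) = -2*0 = 0)
O = 9 (O = 0 + 9 = 9)
b = 11 (b = 2 + 9 = 11)
(Z(13, -12) + b)² = (-12 + 11)² = (-1)² = 1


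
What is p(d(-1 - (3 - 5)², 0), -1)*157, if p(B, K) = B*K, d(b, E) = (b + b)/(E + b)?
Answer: -314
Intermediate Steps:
d(b, E) = 2*b/(E + b) (d(b, E) = (2*b)/(E + b) = 2*b/(E + b))
p(d(-1 - (3 - 5)², 0), -1)*157 = ((2*(-1 - (3 - 5)²)/(0 + (-1 - (3 - 5)²)))*(-1))*157 = ((2*(-1 - 1*(-2)²)/(0 + (-1 - 1*(-2)²)))*(-1))*157 = ((2*(-1 - 1*4)/(0 + (-1 - 1*4)))*(-1))*157 = ((2*(-1 - 4)/(0 + (-1 - 4)))*(-1))*157 = ((2*(-5)/(0 - 5))*(-1))*157 = ((2*(-5)/(-5))*(-1))*157 = ((2*(-5)*(-⅕))*(-1))*157 = (2*(-1))*157 = -2*157 = -314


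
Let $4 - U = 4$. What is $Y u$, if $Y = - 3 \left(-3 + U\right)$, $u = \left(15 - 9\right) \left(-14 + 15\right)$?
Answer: $54$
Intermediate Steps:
$U = 0$ ($U = 4 - 4 = 0$)
$u = 6$ ($u = 6 \cdot 1 = 6$)
$Y = 9$ ($Y = - 3 \left(-3 + 0\right) = \left(-3\right) \left(-3\right) = 9$)
$Y u = 9 \cdot 6 = 54$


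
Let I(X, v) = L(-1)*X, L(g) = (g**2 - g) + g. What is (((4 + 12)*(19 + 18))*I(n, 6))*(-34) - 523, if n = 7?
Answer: -141419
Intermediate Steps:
L(g) = g**2
I(X, v) = X (I(X, v) = (-1)**2*X = 1*X = X)
(((4 + 12)*(19 + 18))*I(n, 6))*(-34) - 523 = (((4 + 12)*(19 + 18))*7)*(-34) - 523 = ((16*37)*7)*(-34) - 523 = (592*7)*(-34) - 523 = 4144*(-34) - 523 = -140896 - 523 = -141419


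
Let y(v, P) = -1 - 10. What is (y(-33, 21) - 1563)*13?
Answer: -20462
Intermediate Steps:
y(v, P) = -11
(y(-33, 21) - 1563)*13 = (-11 - 1563)*13 = -1574*13 = -20462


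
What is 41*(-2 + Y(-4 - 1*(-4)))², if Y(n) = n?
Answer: 164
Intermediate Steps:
41*(-2 + Y(-4 - 1*(-4)))² = 41*(-2 + (-4 - 1*(-4)))² = 41*(-2 + (-4 + 4))² = 41*(-2 + 0)² = 41*(-2)² = 41*4 = 164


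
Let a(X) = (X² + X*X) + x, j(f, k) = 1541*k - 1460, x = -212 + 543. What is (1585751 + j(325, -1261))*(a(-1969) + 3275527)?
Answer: -3958698339800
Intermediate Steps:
x = 331
j(f, k) = -1460 + 1541*k
a(X) = 331 + 2*X² (a(X) = (X² + X*X) + 331 = (X² + X²) + 331 = 2*X² + 331 = 331 + 2*X²)
(1585751 + j(325, -1261))*(a(-1969) + 3275527) = (1585751 + (-1460 + 1541*(-1261)))*((331 + 2*(-1969)²) + 3275527) = (1585751 + (-1460 - 1943201))*((331 + 2*3876961) + 3275527) = (1585751 - 1944661)*((331 + 7753922) + 3275527) = -358910*(7754253 + 3275527) = -358910*11029780 = -3958698339800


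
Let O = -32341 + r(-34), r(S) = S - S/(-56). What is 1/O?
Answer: -28/906517 ≈ -3.0887e-5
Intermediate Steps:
r(S) = 57*S/56 (r(S) = S - S*(-1)/56 = S - (-1)*S/56 = S + S/56 = 57*S/56)
O = -906517/28 (O = -32341 + (57/56)*(-34) = -32341 - 969/28 = -906517/28 ≈ -32376.)
1/O = 1/(-906517/28) = -28/906517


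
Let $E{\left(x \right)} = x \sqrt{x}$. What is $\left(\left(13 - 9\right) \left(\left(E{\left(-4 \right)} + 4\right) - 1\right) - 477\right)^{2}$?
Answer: $215201 + 29760 i \approx 2.152 \cdot 10^{5} + 29760.0 i$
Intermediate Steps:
$E{\left(x \right)} = x^{\frac{3}{2}}$
$\left(\left(13 - 9\right) \left(\left(E{\left(-4 \right)} + 4\right) - 1\right) - 477\right)^{2} = \left(\left(13 - 9\right) \left(\left(\left(-4\right)^{\frac{3}{2}} + 4\right) - 1\right) - 477\right)^{2} = \left(\left(13 - 9\right) \left(\left(- 8 i + 4\right) - 1\right) - 477\right)^{2} = \left(4 \left(\left(4 - 8 i\right) - 1\right) - 477\right)^{2} = \left(4 \left(3 - 8 i\right) - 477\right)^{2} = \left(\left(12 - 32 i\right) - 477\right)^{2} = \left(-465 - 32 i\right)^{2}$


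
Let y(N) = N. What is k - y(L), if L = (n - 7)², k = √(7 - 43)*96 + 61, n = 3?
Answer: 45 + 576*I ≈ 45.0 + 576.0*I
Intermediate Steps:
k = 61 + 576*I (k = √(-36)*96 + 61 = (6*I)*96 + 61 = 576*I + 61 = 61 + 576*I ≈ 61.0 + 576.0*I)
L = 16 (L = (3 - 7)² = (-4)² = 16)
k - y(L) = (61 + 576*I) - 1*16 = (61 + 576*I) - 16 = 45 + 576*I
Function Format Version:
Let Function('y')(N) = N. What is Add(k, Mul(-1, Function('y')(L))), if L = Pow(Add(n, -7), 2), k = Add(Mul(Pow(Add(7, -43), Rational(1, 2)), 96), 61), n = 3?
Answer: Add(45, Mul(576, I)) ≈ Add(45.000, Mul(576.00, I))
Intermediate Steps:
k = Add(61, Mul(576, I)) (k = Add(Mul(Pow(-36, Rational(1, 2)), 96), 61) = Add(Mul(Mul(6, I), 96), 61) = Add(Mul(576, I), 61) = Add(61, Mul(576, I)) ≈ Add(61.000, Mul(576.00, I)))
L = 16 (L = Pow(Add(3, -7), 2) = Pow(-4, 2) = 16)
Add(k, Mul(-1, Function('y')(L))) = Add(Add(61, Mul(576, I)), Mul(-1, 16)) = Add(Add(61, Mul(576, I)), -16) = Add(45, Mul(576, I))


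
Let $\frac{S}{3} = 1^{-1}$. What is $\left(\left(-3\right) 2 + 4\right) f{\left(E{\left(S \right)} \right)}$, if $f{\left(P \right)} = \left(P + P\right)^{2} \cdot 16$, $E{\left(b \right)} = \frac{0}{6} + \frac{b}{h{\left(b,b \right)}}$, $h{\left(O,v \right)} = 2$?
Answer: $-288$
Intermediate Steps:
$S = 3$ ($S = \frac{3}{1} = 3 \cdot 1 = 3$)
$E{\left(b \right)} = \frac{b}{2}$ ($E{\left(b \right)} = \frac{0}{6} + \frac{b}{2} = 0 \cdot \frac{1}{6} + b \frac{1}{2} = 0 + \frac{b}{2} = \frac{b}{2}$)
$f{\left(P \right)} = 64 P^{2}$ ($f{\left(P \right)} = \left(2 P\right)^{2} \cdot 16 = 4 P^{2} \cdot 16 = 64 P^{2}$)
$\left(\left(-3\right) 2 + 4\right) f{\left(E{\left(S \right)} \right)} = \left(\left(-3\right) 2 + 4\right) 64 \left(\frac{1}{2} \cdot 3\right)^{2} = \left(-6 + 4\right) 64 \left(\frac{3}{2}\right)^{2} = - 2 \cdot 64 \cdot \frac{9}{4} = \left(-2\right) 144 = -288$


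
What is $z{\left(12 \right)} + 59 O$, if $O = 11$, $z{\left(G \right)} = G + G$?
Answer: $673$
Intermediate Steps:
$z{\left(G \right)} = 2 G$
$z{\left(12 \right)} + 59 O = 2 \cdot 12 + 59 \cdot 11 = 24 + 649 = 673$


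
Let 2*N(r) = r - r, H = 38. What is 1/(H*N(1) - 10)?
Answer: -⅒ ≈ -0.10000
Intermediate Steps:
N(r) = 0 (N(r) = (r - r)/2 = (½)*0 = 0)
1/(H*N(1) - 10) = 1/(38*0 - 10) = 1/(0 - 10) = 1/(-10) = -⅒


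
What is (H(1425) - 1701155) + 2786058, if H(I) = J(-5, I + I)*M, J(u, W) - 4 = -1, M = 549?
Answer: 1086550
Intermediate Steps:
J(u, W) = 3 (J(u, W) = 4 - 1 = 3)
H(I) = 1647 (H(I) = 3*549 = 1647)
(H(1425) - 1701155) + 2786058 = (1647 - 1701155) + 2786058 = -1699508 + 2786058 = 1086550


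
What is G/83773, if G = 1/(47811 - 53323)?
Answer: -1/461756776 ≈ -2.1656e-9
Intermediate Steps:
G = -1/5512 (G = 1/(-5512) = -1/5512 ≈ -0.00018142)
G/83773 = -1/5512/83773 = -1/5512*1/83773 = -1/461756776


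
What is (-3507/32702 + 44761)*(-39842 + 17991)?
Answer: -31984853893465/32702 ≈ -9.7807e+8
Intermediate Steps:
(-3507/32702 + 44761)*(-39842 + 17991) = (-3507*1/32702 + 44761)*(-21851) = (-3507/32702 + 44761)*(-21851) = (1463770715/32702)*(-21851) = -31984853893465/32702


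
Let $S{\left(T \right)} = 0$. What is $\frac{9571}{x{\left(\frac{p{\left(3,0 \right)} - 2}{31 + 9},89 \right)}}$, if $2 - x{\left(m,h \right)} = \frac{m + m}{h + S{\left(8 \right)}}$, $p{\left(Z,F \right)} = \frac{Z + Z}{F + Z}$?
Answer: $\frac{9571}{2} \approx 4785.5$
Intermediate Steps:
$p{\left(Z,F \right)} = \frac{2 Z}{F + Z}$
$x{\left(m,h \right)} = 2 - \frac{2 m}{h}$ ($x{\left(m,h \right)} = 2 - \frac{m + m}{h + 0} = 2 - \frac{2 m}{h}$)
$\frac{9571}{x{\left(\frac{p{\left(3,0 \right)} - 2}{31 + 9},89 \right)}} = \frac{9571}{2 - \frac{2 \frac{2 \cdot 3 \frac{1}{0 + 3} - 2}{31 + 9}}{89}} = \frac{9571}{2 - 2 \frac{2 \cdot 3 \cdot \frac{1}{3} - 2}{40} \cdot \frac{1}{89}} = \frac{9571}{2 - 2 \left(2 \cdot 3 \cdot \frac{1}{3} - 2\right) \frac{1}{40} \cdot \frac{1}{89}} = \frac{9571}{2 - 2 \left(2 - 2\right) \frac{1}{40} \cdot \frac{1}{89}} = \frac{9571}{2 - 2 \cdot 0 \cdot \frac{1}{40} \cdot \frac{1}{89}} = \frac{9571}{2 - 0 \cdot \frac{1}{89}} = \frac{9571}{2 + 0} = \frac{9571}{2}$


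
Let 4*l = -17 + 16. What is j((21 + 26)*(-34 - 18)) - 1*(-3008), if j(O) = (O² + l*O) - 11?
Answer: 5976744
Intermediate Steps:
l = -¼ (l = (-17 + 16)/4 = (¼)*(-1) = -¼ ≈ -0.25000)
j(O) = -11 + O² - O/4 (j(O) = (O² - O/4) - 11 = -11 + O² - O/4)
j((21 + 26)*(-34 - 18)) - 1*(-3008) = (-11 + ((21 + 26)*(-34 - 18))² - (21 + 26)*(-34 - 18)/4) - 1*(-3008) = (-11 + (47*(-52))² - 47*(-52)/4) + 3008 = (-11 + (-2444)² - ¼*(-2444)) + 3008 = (-11 + 5973136 + 611) + 3008 = 5973736 + 3008 = 5976744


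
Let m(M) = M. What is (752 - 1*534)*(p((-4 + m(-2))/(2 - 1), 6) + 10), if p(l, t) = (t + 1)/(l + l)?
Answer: 12317/6 ≈ 2052.8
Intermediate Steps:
p(l, t) = (1 + t)/(2*l) (p(l, t) = (1 + t)/((2*l)) = (1 + t)*(1/(2*l)) = (1 + t)/(2*l))
(752 - 1*534)*(p((-4 + m(-2))/(2 - 1), 6) + 10) = (752 - 1*534)*((1 + 6)/(2*(((-4 - 2)/(2 - 1)))) + 10) = (752 - 534)*((½)*7/(-6/1) + 10) = 218*((½)*7/(-6*1) + 10) = 218*((½)*7/(-6) + 10) = 218*((½)*(-⅙)*7 + 10) = 218*(-7/12 + 10) = 218*(113/12) = 12317/6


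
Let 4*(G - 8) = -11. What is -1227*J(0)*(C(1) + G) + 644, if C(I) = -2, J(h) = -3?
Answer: 50429/4 ≈ 12607.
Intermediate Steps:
G = 21/4 (G = 8 + (1/4)*(-11) = 8 - 11/4 = 21/4 ≈ 5.2500)
-1227*J(0)*(C(1) + G) + 644 = -(-3681)*(-2 + 21/4) + 644 = -(-3681)*13/4 + 644 = -1227*(-39/4) + 644 = 47853/4 + 644 = 50429/4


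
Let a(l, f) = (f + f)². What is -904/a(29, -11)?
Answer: -226/121 ≈ -1.8678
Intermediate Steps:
a(l, f) = 4*f² (a(l, f) = (2*f)² = 4*f²)
-904/a(29, -11) = -904/(4*(-11)²) = -904/(4*121) = -904/484 = -904*1/484 = -226/121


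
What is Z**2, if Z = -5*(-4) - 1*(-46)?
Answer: 4356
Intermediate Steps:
Z = 66 (Z = 20 + 46 = 66)
Z**2 = 66**2 = 4356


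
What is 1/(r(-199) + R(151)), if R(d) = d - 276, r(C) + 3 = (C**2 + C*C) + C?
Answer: 1/78875 ≈ 1.2678e-5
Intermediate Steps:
r(C) = -3 + C + 2*C**2 (r(C) = -3 + ((C**2 + C*C) + C) = -3 + ((C**2 + C**2) + C) = -3 + (2*C**2 + C) = -3 + (C + 2*C**2) = -3 + C + 2*C**2)
R(d) = -276 + d
1/(r(-199) + R(151)) = 1/((-3 - 199 + 2*(-199)**2) + (-276 + 151)) = 1/((-3 - 199 + 2*39601) - 125) = 1/((-3 - 199 + 79202) - 125) = 1/(79000 - 125) = 1/78875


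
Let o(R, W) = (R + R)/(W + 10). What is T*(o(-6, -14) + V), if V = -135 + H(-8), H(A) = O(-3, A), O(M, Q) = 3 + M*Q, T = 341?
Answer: -35805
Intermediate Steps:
o(R, W) = 2*R/(10 + W) (o(R, W) = (2*R)/(10 + W) = 2*R/(10 + W))
H(A) = 3 - 3*A
V = -108 (V = -135 + (3 - 3*(-8)) = -135 + (3 + 24) = -135 + 27 = -108)
T*(o(-6, -14) + V) = 341*(2*(-6)/(10 - 14) - 108) = 341*(2*(-6)/(-4) - 108) = 341*(2*(-6)*(-¼) - 108) = 341*(3 - 108) = 341*(-105) = -35805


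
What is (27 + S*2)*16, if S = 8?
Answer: 688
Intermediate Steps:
(27 + S*2)*16 = (27 + 8*2)*16 = (27 + 16)*16 = 43*16 = 688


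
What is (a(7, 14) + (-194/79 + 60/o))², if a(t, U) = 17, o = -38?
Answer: 378730521/2253001 ≈ 168.10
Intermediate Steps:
(a(7, 14) + (-194/79 + 60/o))² = (17 + (-194/79 + 60/(-38)))² = (17 + (-194*1/79 + 60*(-1/38)))² = (17 + (-194/79 - 30/19))² = (17 - 6056/1501)² = (19461/1501)² = 378730521/2253001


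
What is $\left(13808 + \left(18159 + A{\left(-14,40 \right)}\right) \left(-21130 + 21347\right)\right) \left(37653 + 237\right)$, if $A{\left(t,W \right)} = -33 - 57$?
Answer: $149088852090$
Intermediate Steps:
$A{\left(t,W \right)} = -90$
$\left(13808 + \left(18159 + A{\left(-14,40 \right)}\right) \left(-21130 + 21347\right)\right) \left(37653 + 237\right) = \left(13808 + \left(18159 - 90\right) \left(-21130 + 21347\right)\right) \left(37653 + 237\right) = \left(13808 + 18069 \cdot 217\right) 37890 = \left(13808 + 3920973\right) 37890 = 3934781 \cdot 37890 = 149088852090$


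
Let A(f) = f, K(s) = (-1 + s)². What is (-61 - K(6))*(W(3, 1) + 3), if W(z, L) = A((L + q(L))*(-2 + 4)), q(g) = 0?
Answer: -430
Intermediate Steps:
W(z, L) = 2*L (W(z, L) = (L + 0)*(-2 + 4) = L*2 = 2*L)
(-61 - K(6))*(W(3, 1) + 3) = (-61 - (-1 + 6)²)*(2*1 + 3) = (-61 - 1*5²)*(2 + 3) = (-61 - 1*25)*5 = (-61 - 25)*5 = -86*5 = -430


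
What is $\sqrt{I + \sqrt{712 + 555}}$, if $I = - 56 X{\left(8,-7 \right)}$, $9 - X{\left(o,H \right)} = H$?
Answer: $\sqrt{-896 + \sqrt{1267}} \approx 29.333 i$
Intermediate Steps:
$X{\left(o,H \right)} = 9 - H$
$I = -896$ ($I = - 56 \left(9 - -7\right) = - 56 \left(9 + 7\right) = \left(-56\right) 16 = -896$)
$\sqrt{I + \sqrt{712 + 555}} = \sqrt{-896 + \sqrt{712 + 555}} = \sqrt{-896 + \sqrt{1267}}$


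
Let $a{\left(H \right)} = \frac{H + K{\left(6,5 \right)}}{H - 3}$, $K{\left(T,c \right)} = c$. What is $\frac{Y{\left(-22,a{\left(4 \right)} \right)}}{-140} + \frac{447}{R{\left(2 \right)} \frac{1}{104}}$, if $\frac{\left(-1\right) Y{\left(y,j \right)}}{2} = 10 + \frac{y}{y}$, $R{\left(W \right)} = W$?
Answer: $\frac{1627091}{70} \approx 23244.0$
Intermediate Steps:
$a{\left(H \right)} = \frac{5 + H}{-3 + H}$ ($a{\left(H \right)} = \frac{H + 5}{H - 3} = \frac{5 + H}{-3 + H}$)
$Y{\left(y,j \right)} = -22$ ($Y{\left(y,j \right)} = - 2 \left(10 + \frac{y}{y}\right) = - 2 \left(10 + 1\right) = \left(-2\right) 11 = -22$)
$\frac{Y{\left(-22,a{\left(4 \right)} \right)}}{-140} + \frac{447}{R{\left(2 \right)} \frac{1}{104}} = - \frac{22}{-140} + \frac{447}{2 \cdot \frac{1}{104}} = \left(-22\right) \left(- \frac{1}{140}\right) + \frac{447}{2 \cdot \frac{1}{104}} = \frac{11}{70} + 447 \frac{1}{\frac{1}{52}} = \frac{11}{70} + 447 \cdot 52 = \frac{11}{70} + 23244 = \frac{1627091}{70}$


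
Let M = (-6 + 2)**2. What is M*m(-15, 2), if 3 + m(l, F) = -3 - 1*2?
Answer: -128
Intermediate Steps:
m(l, F) = -8 (m(l, F) = -3 + (-3 - 1*2) = -3 + (-3 - 2) = -3 - 5 = -8)
M = 16 (M = (-4)**2 = 16)
M*m(-15, 2) = 16*(-8) = -128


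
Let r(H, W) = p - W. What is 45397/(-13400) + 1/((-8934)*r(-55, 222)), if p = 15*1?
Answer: -41977191893/12390564600 ≈ -3.3878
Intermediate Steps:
p = 15
r(H, W) = 15 - W
45397/(-13400) + 1/((-8934)*r(-55, 222)) = 45397/(-13400) + 1/((-8934)*(15 - 1*222)) = 45397*(-1/13400) - 1/(8934*(15 - 222)) = -45397/13400 - 1/8934/(-207) = -45397/13400 - 1/8934*(-1/207) = -45397/13400 + 1/1849338 = -41977191893/12390564600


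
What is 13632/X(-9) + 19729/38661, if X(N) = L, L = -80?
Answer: -32840527/193305 ≈ -169.89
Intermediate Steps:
X(N) = -80
13632/X(-9) + 19729/38661 = 13632/(-80) + 19729/38661 = 13632*(-1/80) + 19729*(1/38661) = -852/5 + 19729/38661 = -32840527/193305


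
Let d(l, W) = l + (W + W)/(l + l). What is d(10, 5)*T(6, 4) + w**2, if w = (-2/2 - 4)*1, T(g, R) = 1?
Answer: 71/2 ≈ 35.500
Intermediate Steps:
d(l, W) = l + W/l (d(l, W) = l + (2*W)/((2*l)) = l + (2*W)*(1/(2*l)) = l + W/l)
w = -5 (w = (-2*1/2 - 4)*1 = (-1 - 4)*1 = -5*1 = -5)
d(10, 5)*T(6, 4) + w**2 = (10 + 5/10)*1 + (-5)**2 = (10 + 5*(1/10))*1 + 25 = (10 + 1/2)*1 + 25 = (21/2)*1 + 25 = 21/2 + 25 = 71/2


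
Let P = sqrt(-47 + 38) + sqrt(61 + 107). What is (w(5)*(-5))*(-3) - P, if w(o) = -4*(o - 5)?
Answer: -3*I - 2*sqrt(42) ≈ -12.961 - 3.0*I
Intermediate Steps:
w(o) = 20 - 4*o (w(o) = -4*(-5 + o) = 20 - 4*o)
P = 2*sqrt(42) + 3*I (P = sqrt(-9) + sqrt(168) = 3*I + 2*sqrt(42) = 2*sqrt(42) + 3*I ≈ 12.961 + 3.0*I)
(w(5)*(-5))*(-3) - P = ((20 - 4*5)*(-5))*(-3) - (2*sqrt(42) + 3*I) = ((20 - 20)*(-5))*(-3) + (-3*I - 2*sqrt(42)) = (0*(-5))*(-3) + (-3*I - 2*sqrt(42)) = 0*(-3) + (-3*I - 2*sqrt(42)) = 0 + (-3*I - 2*sqrt(42)) = -3*I - 2*sqrt(42)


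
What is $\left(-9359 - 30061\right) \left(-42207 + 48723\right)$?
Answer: $-256860720$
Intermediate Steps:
$\left(-9359 - 30061\right) \left(-42207 + 48723\right) = \left(-39420\right) 6516 = -256860720$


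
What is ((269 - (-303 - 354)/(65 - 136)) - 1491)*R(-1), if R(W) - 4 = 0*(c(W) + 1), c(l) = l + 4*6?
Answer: -349676/71 ≈ -4925.0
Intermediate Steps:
c(l) = 24 + l (c(l) = l + 24 = 24 + l)
R(W) = 4 (R(W) = 4 + 0*((24 + W) + 1) = 4 + 0*(25 + W) = 4 + 0 = 4)
((269 - (-303 - 354)/(65 - 136)) - 1491)*R(-1) = ((269 - (-303 - 354)/(65 - 136)) - 1491)*4 = ((269 - (-657)/(-71)) - 1491)*4 = ((269 - (-657)*(-1)/71) - 1491)*4 = ((269 - 1*657/71) - 1491)*4 = ((269 - 657/71) - 1491)*4 = (18442/71 - 1491)*4 = -87419/71*4 = -349676/71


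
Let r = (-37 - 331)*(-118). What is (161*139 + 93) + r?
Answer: 65896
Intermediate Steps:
r = 43424 (r = -368*(-118) = 43424)
(161*139 + 93) + r = (161*139 + 93) + 43424 = (22379 + 93) + 43424 = 22472 + 43424 = 65896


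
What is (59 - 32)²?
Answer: 729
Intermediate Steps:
(59 - 32)² = 27² = 729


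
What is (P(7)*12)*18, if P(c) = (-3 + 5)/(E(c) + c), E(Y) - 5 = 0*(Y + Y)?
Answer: 36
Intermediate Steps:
E(Y) = 5 (E(Y) = 5 + 0*(Y + Y) = 5 + 0*(2*Y) = 5 + 0 = 5)
P(c) = 2/(5 + c) (P(c) = (-3 + 5)/(5 + c) = 2/(5 + c))
(P(7)*12)*18 = ((2/(5 + 7))*12)*18 = ((2/12)*12)*18 = ((2*(1/12))*12)*18 = ((⅙)*12)*18 = 2*18 = 36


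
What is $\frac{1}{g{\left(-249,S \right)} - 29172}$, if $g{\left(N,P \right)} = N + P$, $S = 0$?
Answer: $- \frac{1}{29421} \approx -3.3989 \cdot 10^{-5}$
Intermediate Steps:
$\frac{1}{g{\left(-249,S \right)} - 29172} = \frac{1}{\left(-249 + 0\right) - 29172} = \frac{1}{-249 - 29172} = \frac{1}{-29421} = - \frac{1}{29421}$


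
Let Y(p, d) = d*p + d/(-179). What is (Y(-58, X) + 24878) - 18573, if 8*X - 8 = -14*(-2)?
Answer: 2163743/358 ≈ 6044.0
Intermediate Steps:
X = 9/2 (X = 1 + (-14*(-2))/8 = 1 + (⅛)*28 = 1 + 7/2 = 9/2 ≈ 4.5000)
Y(p, d) = -d/179 + d*p (Y(p, d) = d*p - d/179 = -d/179 + d*p)
(Y(-58, X) + 24878) - 18573 = (9*(-1/179 - 58)/2 + 24878) - 18573 = ((9/2)*(-10383/179) + 24878) - 18573 = (-93447/358 + 24878) - 18573 = 8812877/358 - 18573 = 2163743/358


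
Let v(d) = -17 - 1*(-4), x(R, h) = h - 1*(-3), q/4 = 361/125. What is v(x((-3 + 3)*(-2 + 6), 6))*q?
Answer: -18772/125 ≈ -150.18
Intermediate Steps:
q = 1444/125 (q = 4*(361/125) = 1444/125 ≈ 11.552)
x(R, h) = 3 + h (x(R, h) = h + 3 = 3 + h)
v(d) = -13 (v(d) = -17 + 4 = -13)
v(x((-3 + 3)*(-2 + 6), 6))*q = -13*1444/125 = -18772/125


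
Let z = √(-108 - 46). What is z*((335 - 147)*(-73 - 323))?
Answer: -74448*I*√154 ≈ -9.2388e+5*I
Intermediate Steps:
z = I*√154 (z = √(-154) = I*√154 ≈ 12.41*I)
z*((335 - 147)*(-73 - 323)) = (I*√154)*((335 - 147)*(-73 - 323)) = (I*√154)*(188*(-396)) = (I*√154)*(-74448) = -74448*I*√154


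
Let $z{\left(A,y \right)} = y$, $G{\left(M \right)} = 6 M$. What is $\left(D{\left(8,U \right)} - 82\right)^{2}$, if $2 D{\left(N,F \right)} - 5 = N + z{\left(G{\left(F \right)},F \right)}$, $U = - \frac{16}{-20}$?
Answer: $\frac{564001}{100} \approx 5640.0$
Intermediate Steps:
$U = \frac{4}{5}$ ($U = \left(-16\right) \left(- \frac{1}{20}\right) = \frac{4}{5} \approx 0.8$)
$D{\left(N,F \right)} = \frac{5}{2} + \frac{F}{2} + \frac{N}{2}$ ($D{\left(N,F \right)} = \frac{5}{2} + \frac{N + F}{2} = \frac{5}{2} + \frac{F + N}{2} = \frac{5}{2} + \left(\frac{F}{2} + \frac{N}{2}\right) = \frac{5}{2} + \frac{F}{2} + \frac{N}{2}$)
$\left(D{\left(8,U \right)} - 82\right)^{2} = \left(\left(\frac{5}{2} + \frac{1}{2} \cdot \frac{4}{5} + \frac{1}{2} \cdot 8\right) - 82\right)^{2} = \left(\left(\frac{5}{2} + \frac{2}{5} + 4\right) - 82\right)^{2} = \left(\frac{69}{10} - 82\right)^{2} = \left(- \frac{751}{10}\right)^{2} = \frac{564001}{100}$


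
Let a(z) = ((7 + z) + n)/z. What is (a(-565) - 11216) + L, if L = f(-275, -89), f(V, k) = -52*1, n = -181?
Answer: -6365681/565 ≈ -11267.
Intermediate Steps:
f(V, k) = -52
L = -52
a(z) = (-174 + z)/z (a(z) = ((7 + z) - 181)/z = (-174 + z)/z)
(a(-565) - 11216) + L = ((-174 - 565)/(-565) - 11216) - 52 = (-1/565*(-739) - 11216) - 52 = (739/565 - 11216) - 52 = -6336301/565 - 52 = -6365681/565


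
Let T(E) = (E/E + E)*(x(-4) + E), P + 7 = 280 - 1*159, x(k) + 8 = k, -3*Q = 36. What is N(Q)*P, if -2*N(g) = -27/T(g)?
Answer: 513/88 ≈ 5.8295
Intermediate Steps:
Q = -12 (Q = -⅓*36 = -12)
x(k) = -8 + k
P = 114 (P = -7 + (280 - 1*159) = -7 + (280 - 159) = -7 + 121 = 114)
T(E) = (1 + E)*(-12 + E) (T(E) = (E/E + E)*((-8 - 4) + E) = (1 + E)*(-12 + E))
N(g) = 27/(2*(-12 + g² - 11*g)) (N(g) = -(-27)/(2*(-12 + g² - 11*g)) = 27/(2*(-12 + g² - 11*g)))
N(Q)*P = (27/(2*(-12 + (-12)² - 11*(-12))))*114 = (27/(2*(-12 + 144 + 132)))*114 = ((27/2)/264)*114 = ((27/2)*(1/264))*114 = (9/176)*114 = 513/88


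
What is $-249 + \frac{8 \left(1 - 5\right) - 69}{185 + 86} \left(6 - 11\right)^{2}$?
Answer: $- \frac{70004}{271} \approx -258.32$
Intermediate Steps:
$-249 + \frac{8 \left(1 - 5\right) - 69}{185 + 86} \left(6 - 11\right)^{2} = -249 + \frac{8 \left(1 - 5\right) - 69}{271} \left(-5\right)^{2} = -249 + \left(8 \left(-4\right) - 69\right) \frac{1}{271} \cdot 25 = -249 + \left(-32 - 69\right) \frac{1}{271} \cdot 25 = -249 + \left(-101\right) \frac{1}{271} \cdot 25 = -249 - \frac{2525}{271} = - \frac{70004}{271}$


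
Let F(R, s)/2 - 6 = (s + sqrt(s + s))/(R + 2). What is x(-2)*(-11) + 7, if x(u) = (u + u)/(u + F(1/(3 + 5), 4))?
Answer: 135997/13177 - 5984*sqrt(2)/13177 ≈ 9.6786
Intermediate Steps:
F(R, s) = 12 + 2*(s + sqrt(2)*sqrt(s))/(2 + R) (F(R, s) = 12 + 2*((s + sqrt(s + s))/(R + 2)) = 12 + 2*((s + sqrt(2*s))/(2 + R)) = 12 + 2*((s + sqrt(2)*sqrt(s))/(2 + R)) = 12 + 2*(s + sqrt(2)*sqrt(s))/(2 + R))
x(u) = 2*u/(268/17 + u + 32*sqrt(2)/17) (x(u) = (u + u)/(u + 2*(12 + 4 + 6/(3 + 5) + sqrt(2)*sqrt(4))/(2 + 1/(3 + 5))) = (2*u)/(u + 2*(12 + 4 + 6/8 + sqrt(2)*2)/(2 + 1/8)) = (2*u)/(u + 2*(12 + 4 + 6*(1/8) + 2*sqrt(2))/(2 + 1/8)) = (2*u)/(u + 2*(12 + 4 + 3/4 + 2*sqrt(2))/(17/8)) = (2*u)/(u + 2*(8/17)*(67/4 + 2*sqrt(2))) = (2*u)/(u + (268/17 + 32*sqrt(2)/17)) = (2*u)/(268/17 + u + 32*sqrt(2)/17) = 2*u/(268/17 + u + 32*sqrt(2)/17))
x(-2)*(-11) + 7 = (34*(-2)/(268 + 17*(-2) + 32*sqrt(2)))*(-11) + 7 = (34*(-2)/(268 - 34 + 32*sqrt(2)))*(-11) + 7 = (34*(-2)/(234 + 32*sqrt(2)))*(-11) + 7 = -68/(234 + 32*sqrt(2))*(-11) + 7 = 748/(234 + 32*sqrt(2)) + 7 = 7 + 748/(234 + 32*sqrt(2))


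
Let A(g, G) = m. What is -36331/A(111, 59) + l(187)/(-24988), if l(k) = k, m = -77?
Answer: 907824629/1924076 ≈ 471.82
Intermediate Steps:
A(g, G) = -77
-36331/A(111, 59) + l(187)/(-24988) = -36331/(-77) + 187/(-24988) = -36331*(-1/77) + 187*(-1/24988) = 36331/77 - 187/24988 = 907824629/1924076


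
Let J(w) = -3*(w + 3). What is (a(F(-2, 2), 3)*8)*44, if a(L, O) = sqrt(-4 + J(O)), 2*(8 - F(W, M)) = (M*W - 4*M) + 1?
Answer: 352*I*sqrt(22) ≈ 1651.0*I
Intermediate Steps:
J(w) = -9 - 3*w (J(w) = -3*(3 + w) = -9 - 3*w)
F(W, M) = 15/2 + 2*M - M*W/2 (F(W, M) = 8 - ((M*W - 4*M) + 1)/2 = 8 - ((-4*M + M*W) + 1)/2 = 8 - (1 - 4*M + M*W)/2 = 8 + (-1/2 + 2*M - M*W/2) = 15/2 + 2*M - M*W/2)
a(L, O) = sqrt(-13 - 3*O) (a(L, O) = sqrt(-4 + (-9 - 3*O)) = sqrt(-13 - 3*O))
(a(F(-2, 2), 3)*8)*44 = (sqrt(-13 - 3*3)*8)*44 = (sqrt(-13 - 9)*8)*44 = (sqrt(-22)*8)*44 = ((I*sqrt(22))*8)*44 = (8*I*sqrt(22))*44 = 352*I*sqrt(22)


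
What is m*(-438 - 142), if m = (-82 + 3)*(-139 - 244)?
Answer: -17549060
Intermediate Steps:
m = 30257 (m = -79*(-383) = 30257)
m*(-438 - 142) = 30257*(-438 - 142) = 30257*(-580) = -17549060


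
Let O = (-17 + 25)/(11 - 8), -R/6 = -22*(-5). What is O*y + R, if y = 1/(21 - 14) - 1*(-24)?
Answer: -12508/21 ≈ -595.62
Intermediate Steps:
R = -660 (R = -(-132)*(-5) = -6*110 = -660)
O = 8/3 ≈ 2.6667
y = 169/7 (y = 1/7 + 24 = ⅐ + 24 = 169/7 ≈ 24.143)
O*y + R = (8/3)*(169/7) - 660 = 1352/21 - 660 = -12508/21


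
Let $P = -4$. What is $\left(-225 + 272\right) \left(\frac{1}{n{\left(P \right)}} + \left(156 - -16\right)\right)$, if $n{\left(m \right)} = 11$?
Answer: $\frac{88971}{11} \approx 8088.3$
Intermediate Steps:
$\left(-225 + 272\right) \left(\frac{1}{n{\left(P \right)}} + \left(156 - -16\right)\right) = \left(-225 + 272\right) \left(\frac{1}{11} + \left(156 - -16\right)\right) = 47 \left(\frac{1}{11} + \left(156 + 16\right)\right) = 47 \left(\frac{1}{11} + 172\right) = 47 \cdot \frac{1893}{11} = \frac{88971}{11}$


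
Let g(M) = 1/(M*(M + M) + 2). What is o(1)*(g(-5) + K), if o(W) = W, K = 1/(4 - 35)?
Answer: -21/1612 ≈ -0.013027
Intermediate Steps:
K = -1/31 (K = 1/(-31) = -1/31 ≈ -0.032258)
g(M) = 1/(2 + 2*M²) (g(M) = 1/(M*(2*M) + 2) = 1/(2*M² + 2) = 1/(2 + 2*M²))
o(1)*(g(-5) + K) = 1*(1/(2*(1 + (-5)²)) - 1/31) = 1*(1/(2*(1 + 25)) - 1/31) = 1*((½)/26 - 1/31) = 1*((½)*(1/26) - 1/31) = 1*(1/52 - 1/31) = 1*(-21/1612) = -21/1612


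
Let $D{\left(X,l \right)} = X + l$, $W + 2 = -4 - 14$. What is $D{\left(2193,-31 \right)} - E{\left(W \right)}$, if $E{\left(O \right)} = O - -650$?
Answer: $1532$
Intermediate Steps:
$W = -20$ ($W = -2 - 18 = -20$)
$E{\left(O \right)} = 650 + O$ ($E{\left(O \right)} = O + 650 = 650 + O$)
$D{\left(2193,-31 \right)} - E{\left(W \right)} = \left(2193 - 31\right) - \left(650 - 20\right) = 2162 - 630 = 1532$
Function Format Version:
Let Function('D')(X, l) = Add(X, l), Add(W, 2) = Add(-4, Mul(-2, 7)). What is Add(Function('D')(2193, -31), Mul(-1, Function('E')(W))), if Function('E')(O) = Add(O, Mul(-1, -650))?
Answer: 1532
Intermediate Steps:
W = -20 (W = Add(-2, Add(-4, Mul(-2, 7))) = Add(-2, Add(-4, -14)) = Add(-2, -18) = -20)
Function('E')(O) = Add(650, O) (Function('E')(O) = Add(O, 650) = Add(650, O))
Add(Function('D')(2193, -31), Mul(-1, Function('E')(W))) = Add(Add(2193, -31), Mul(-1, Add(650, -20))) = Add(2162, Mul(-1, 630)) = Add(2162, -630) = 1532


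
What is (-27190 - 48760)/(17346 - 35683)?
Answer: 75950/18337 ≈ 4.1419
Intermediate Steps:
(-27190 - 48760)/(17346 - 35683) = -75950/(-18337) = -75950*(-1/18337) = 75950/18337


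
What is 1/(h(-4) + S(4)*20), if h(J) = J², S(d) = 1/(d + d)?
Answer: 2/37 ≈ 0.054054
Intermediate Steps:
S(d) = 1/(2*d)
1/(h(-4) + S(4)*20) = 1/((-4)² + ((½)/4)*20) = 1/(16 + ((½)*(¼))*20) = 1/(16 + (⅛)*20) = 1/(16 + 5/2) = 1/(37/2) = 2/37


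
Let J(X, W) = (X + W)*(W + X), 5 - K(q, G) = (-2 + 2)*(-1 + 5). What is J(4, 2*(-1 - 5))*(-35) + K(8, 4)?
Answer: -2235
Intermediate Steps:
K(q, G) = 5 (K(q, G) = 5 - (-2 + 2)*(-1 + 5) = 5 - 0*4 = 5 - 1*0 = 5 + 0 = 5)
J(X, W) = (W + X)**2 (J(X, W) = (W + X)*(W + X) = (W + X)**2)
J(4, 2*(-1 - 5))*(-35) + K(8, 4) = (2*(-1 - 5) + 4)**2*(-35) + 5 = (2*(-6) + 4)**2*(-35) + 5 = (-12 + 4)**2*(-35) + 5 = (-8)**2*(-35) + 5 = 64*(-35) + 5 = -2240 + 5 = -2235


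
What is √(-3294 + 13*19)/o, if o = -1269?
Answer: -I*√3047/1269 ≈ -0.043499*I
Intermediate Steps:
√(-3294 + 13*19)/o = √(-3294 + 13*19)/(-1269) = √(-3294 + 247)*(-1/1269) = √(-3047)*(-1/1269) = (I*√3047)*(-1/1269) = -I*√3047/1269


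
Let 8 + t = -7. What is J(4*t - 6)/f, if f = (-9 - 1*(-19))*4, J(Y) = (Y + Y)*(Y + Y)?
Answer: 2178/5 ≈ 435.60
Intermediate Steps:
t = -15 (t = -8 - 7 = -15)
J(Y) = 4*Y² (J(Y) = (2*Y)*(2*Y) = 4*Y²)
f = 40 (f = (-9 + 19)*4 = 10*4 = 40)
J(4*t - 6)/f = (4*(4*(-15) - 6)²)/40 = (4*(-60 - 6)²)*(1/40) = (4*(-66)²)*(1/40) = (4*4356)*(1/40) = 17424*(1/40) = 2178/5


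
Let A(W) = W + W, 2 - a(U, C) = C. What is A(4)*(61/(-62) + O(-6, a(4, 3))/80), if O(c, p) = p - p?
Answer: -244/31 ≈ -7.8710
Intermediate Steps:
a(U, C) = 2 - C
O(c, p) = 0
A(W) = 2*W
A(4)*(61/(-62) + O(-6, a(4, 3))/80) = (2*4)*(61/(-62) + 0/80) = 8*(61*(-1/62) + 0*(1/80)) = 8*(-61/62 + 0) = 8*(-61/62) = -244/31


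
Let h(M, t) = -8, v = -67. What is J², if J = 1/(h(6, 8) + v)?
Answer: 1/5625 ≈ 0.00017778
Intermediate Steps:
J = -1/75 (J = 1/(-8 - 67) = 1/(-75) = -1/75 ≈ -0.013333)
J² = (-1/75)² = 1/5625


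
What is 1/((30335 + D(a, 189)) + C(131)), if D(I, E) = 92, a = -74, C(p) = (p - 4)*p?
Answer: 1/47064 ≈ 2.1248e-5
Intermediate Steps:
C(p) = p*(-4 + p) (C(p) = (-4 + p)*p = p*(-4 + p))
1/((30335 + D(a, 189)) + C(131)) = 1/((30335 + 92) + 131*(-4 + 131)) = 1/(30427 + 131*127) = 1/(30427 + 16637) = 1/47064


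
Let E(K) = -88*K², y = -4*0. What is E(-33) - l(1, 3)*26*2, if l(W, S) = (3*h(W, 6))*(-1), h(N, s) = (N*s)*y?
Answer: -95832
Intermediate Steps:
y = 0
h(N, s) = 0 (h(N, s) = (N*s)*0 = 0)
l(W, S) = 0 (l(W, S) = (3*0)*(-1) = 0*(-1) = 0)
E(-33) - l(1, 3)*26*2 = -88*(-33)² - 0*26*2 = -88*1089 - 0*2 = -95832 - 1*0 = -95832 + 0 = -95832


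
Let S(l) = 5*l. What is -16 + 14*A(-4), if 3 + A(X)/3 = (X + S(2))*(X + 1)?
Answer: -898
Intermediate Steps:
A(X) = -9 + 3*(1 + X)*(10 + X) (A(X) = -9 + 3*((X + 5*2)*(X + 1)) = -9 + 3*((X + 10)*(1 + X)) = -9 + 3*((10 + X)*(1 + X)) = -9 + 3*((1 + X)*(10 + X)) = -9 + 3*(1 + X)*(10 + X))
-16 + 14*A(-4) = -16 + 14*(21 + 3*(-4)**2 + 33*(-4)) = -16 + 14*(21 + 3*16 - 132) = -16 + 14*(21 + 48 - 132) = -16 + 14*(-63) = -16 - 882 = -898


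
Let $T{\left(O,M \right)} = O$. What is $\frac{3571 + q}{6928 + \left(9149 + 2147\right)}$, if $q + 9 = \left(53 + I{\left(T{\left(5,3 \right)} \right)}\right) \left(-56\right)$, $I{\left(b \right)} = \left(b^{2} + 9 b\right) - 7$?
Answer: $- \frac{1467}{9112} \approx -0.161$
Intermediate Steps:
$I{\left(b \right)} = -7 + b^{2} + 9 b$
$q = -6505$ ($q = -9 + \left(53 + \left(-7 + 5^{2} + 9 \cdot 5\right)\right) \left(-56\right) = -9 + \left(53 + \left(-7 + 25 + 45\right)\right) \left(-56\right) = -9 + \left(53 + 63\right) \left(-56\right) = -9 + 116 \left(-56\right) = -9 - 6496 = -6505$)
$\frac{3571 + q}{6928 + \left(9149 + 2147\right)} = \frac{3571 - 6505}{6928 + \left(9149 + 2147\right)} = - \frac{2934}{6928 + 11296} = - \frac{2934}{18224} = \left(-2934\right) \frac{1}{18224} = - \frac{1467}{9112}$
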